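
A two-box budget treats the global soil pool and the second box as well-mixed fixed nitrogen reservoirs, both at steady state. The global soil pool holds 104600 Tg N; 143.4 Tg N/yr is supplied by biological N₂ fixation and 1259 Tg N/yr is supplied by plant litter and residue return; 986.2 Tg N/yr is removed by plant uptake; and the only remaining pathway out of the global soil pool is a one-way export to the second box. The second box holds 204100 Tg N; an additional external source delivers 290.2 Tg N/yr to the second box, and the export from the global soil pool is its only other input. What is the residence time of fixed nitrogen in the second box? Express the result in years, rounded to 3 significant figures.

289 yr

Balance the global soil pool: ΣF_in = 143.4 + 1259 = 1402.4 Tg N/yr.
Export to the second box = ΣF_in − (986.2) = 416.20 Tg N/yr.
Total input to the second box = 416.20 + 290.2 = 706.40 Tg N/yr; at steady state this equals its total output.
τ = M / F = 204100 / 706.40 = 288.9 yr.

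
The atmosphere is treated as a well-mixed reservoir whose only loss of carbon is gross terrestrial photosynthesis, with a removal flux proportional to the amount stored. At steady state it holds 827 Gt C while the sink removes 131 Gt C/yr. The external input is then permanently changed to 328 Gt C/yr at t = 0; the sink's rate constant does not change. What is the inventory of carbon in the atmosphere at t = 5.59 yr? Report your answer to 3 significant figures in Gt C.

τ = M₀/F₀ = 827/131 = 6.313 yr; rate constant k = 1/τ.
New steady state M_∞ = F₁/k = F₁·τ = 328 × 6.313 = 2070.7 Gt C.
M(t) = M_∞ + (M₀ − M_∞)·e^(−t/τ); t/τ = 5.59/6.313 = 0.8855, so e^(−t/τ) = 0.4125.
M(t) = 2070.7 − 1244 × 0.4125 = 1557.6 Gt C.

1560 Gt C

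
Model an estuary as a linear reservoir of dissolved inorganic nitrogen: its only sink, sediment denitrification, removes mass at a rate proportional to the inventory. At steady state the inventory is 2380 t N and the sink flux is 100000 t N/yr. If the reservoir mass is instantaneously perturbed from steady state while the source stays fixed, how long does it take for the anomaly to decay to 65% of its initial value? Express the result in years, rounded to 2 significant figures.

For a linear reservoir the anomaly decays as exp(−t/τ) with τ = M/F = 2380/100000 = 0.02380 yr.
exp(−t/τ) = 0.65 ⇒ t = −τ ln(0.65) = 0.02380 × 0.4308 = 0.01025 yr.

0.010 yr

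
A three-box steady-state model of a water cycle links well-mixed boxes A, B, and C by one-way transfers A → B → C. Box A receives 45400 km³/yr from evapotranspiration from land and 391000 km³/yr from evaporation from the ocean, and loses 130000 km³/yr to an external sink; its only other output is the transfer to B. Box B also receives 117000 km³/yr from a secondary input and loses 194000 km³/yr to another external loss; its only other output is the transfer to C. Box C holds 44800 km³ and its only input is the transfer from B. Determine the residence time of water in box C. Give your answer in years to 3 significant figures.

Box A: F(A→B) = (45400 + 391000) − 130000 = 306400 km³/yr.
Box B: F(B→C) = (306400 + 117000) − 194000 = 229400 km³/yr.
Box C throughput = its input = 229400 km³/yr; τ = 44800 / 229400 = 0.1953 yr.

0.195 yr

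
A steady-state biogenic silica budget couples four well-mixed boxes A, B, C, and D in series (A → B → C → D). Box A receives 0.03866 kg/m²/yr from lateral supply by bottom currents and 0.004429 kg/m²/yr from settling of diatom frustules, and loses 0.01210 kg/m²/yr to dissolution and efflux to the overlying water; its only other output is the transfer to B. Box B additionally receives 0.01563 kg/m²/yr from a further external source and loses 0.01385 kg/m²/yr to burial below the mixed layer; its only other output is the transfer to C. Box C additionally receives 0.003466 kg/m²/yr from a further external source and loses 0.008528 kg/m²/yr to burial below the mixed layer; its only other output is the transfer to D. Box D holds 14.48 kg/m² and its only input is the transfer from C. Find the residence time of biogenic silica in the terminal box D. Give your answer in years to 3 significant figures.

523 yr

Box A: F(A→B) = (0.03866 + 0.004429) − 0.01210 = 0.030989 kg/m²/yr.
Box B: F(B→C) = (0.030989 + 0.01563) − 0.01385 = 0.032769 kg/m²/yr.
Box C: F(C→D) = (0.032769 + 0.003466) − 0.008528 = 0.027707 kg/m²/yr.
Box D throughput = its input = 0.027707 kg/m²/yr; τ = 14.48 / 0.027707 = 522.6 yr.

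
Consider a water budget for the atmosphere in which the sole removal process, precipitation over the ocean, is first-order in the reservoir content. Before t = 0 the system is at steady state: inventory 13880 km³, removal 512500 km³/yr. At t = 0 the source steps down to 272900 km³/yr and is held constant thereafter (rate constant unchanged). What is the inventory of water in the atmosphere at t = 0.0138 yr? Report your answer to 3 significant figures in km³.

11300 km³

Residence time τ = M₀/F₀ = 0.02708 yr. The eventual steady state is M_∞ = M₀·(F₁/F₀) = 13880 × 272900/512500 = 7390.9 km³.
The anomaly ΔM(t) = M(t) − M_∞ decays as ΔM₀·e^(−t/τ) with ΔM₀ = 13880 − 7390.9 = 6489 km³.
At t = 0.0138 yr, e^(−t/τ) = e^(−0.5095) = 0.6008, so ΔM = 3898 km³ and M = 7390.9 + 3898 = 11289 km³.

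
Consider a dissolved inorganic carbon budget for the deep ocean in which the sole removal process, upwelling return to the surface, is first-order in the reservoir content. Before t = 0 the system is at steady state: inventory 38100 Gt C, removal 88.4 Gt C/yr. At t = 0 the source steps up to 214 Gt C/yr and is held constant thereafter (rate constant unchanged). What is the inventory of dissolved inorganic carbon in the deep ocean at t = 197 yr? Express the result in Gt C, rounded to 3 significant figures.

58000 Gt C

The sink rate constant is k = F₀/M₀ = 88.4/38100 = 0.002320 yr⁻¹.
Solving dM/dt = F₁ − kM with M(0) = M₀ gives M(t) = F₁/k + (M₀ − F₁/k)·e^(−kt).
F₁/k = 214/0.002320 = 92233 Gt C; kt = 0.002320 × 197 = 0.4571, e^(−kt) = 0.6331.
M(197) = 92233 + (38100 − 92233) × 0.6331 = 92233 − 34270 = 57960 Gt C.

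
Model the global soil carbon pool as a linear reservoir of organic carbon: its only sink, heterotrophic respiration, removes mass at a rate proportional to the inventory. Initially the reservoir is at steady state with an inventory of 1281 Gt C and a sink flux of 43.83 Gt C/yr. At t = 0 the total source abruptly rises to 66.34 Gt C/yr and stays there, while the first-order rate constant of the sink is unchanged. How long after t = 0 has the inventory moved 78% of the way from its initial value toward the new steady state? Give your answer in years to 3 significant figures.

44.3 yr

τ = M₀/F₀ = 1281/43.83 = 29.23 yr.
The remaining gap fraction is e^(−t/τ); 78% covered ⇒ e^(−t/τ) = 0.220.
t = −τ ln(0.220) = 29.23 × 1.514 = 44.25 yr.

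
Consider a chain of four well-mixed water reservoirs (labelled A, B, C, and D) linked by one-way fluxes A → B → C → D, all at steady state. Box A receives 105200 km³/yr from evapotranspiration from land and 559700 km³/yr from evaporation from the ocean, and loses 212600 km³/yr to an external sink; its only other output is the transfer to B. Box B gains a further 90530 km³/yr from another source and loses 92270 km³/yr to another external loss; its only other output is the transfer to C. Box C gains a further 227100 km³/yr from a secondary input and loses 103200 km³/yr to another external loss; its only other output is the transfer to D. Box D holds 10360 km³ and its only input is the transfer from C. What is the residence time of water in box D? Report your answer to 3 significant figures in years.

0.0180 yr

Box A: F(A→B) = (105200 + 559700) − 212600 = 452300 km³/yr.
Box B: F(B→C) = (452300 + 90530) − 92270 = 450560 km³/yr.
Box C: F(C→D) = (450560 + 227100) − 103200 = 574460 km³/yr.
Box D throughput = its input = 574460 km³/yr; τ = 10360 / 574460 = 0.01803 yr.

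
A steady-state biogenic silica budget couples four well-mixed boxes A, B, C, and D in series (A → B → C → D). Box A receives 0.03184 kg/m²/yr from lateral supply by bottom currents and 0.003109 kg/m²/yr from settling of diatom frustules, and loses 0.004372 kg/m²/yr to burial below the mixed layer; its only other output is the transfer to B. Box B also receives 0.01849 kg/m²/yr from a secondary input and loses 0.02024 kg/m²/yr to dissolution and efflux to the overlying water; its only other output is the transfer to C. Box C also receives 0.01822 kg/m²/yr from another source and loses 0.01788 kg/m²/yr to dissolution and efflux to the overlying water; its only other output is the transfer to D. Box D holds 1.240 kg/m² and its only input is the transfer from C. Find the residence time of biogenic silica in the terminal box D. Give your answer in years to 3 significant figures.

42.5 yr

Box A: F(A→B) = (0.03184 + 0.003109) − 0.004372 = 0.030577 kg/m²/yr.
Box B: F(B→C) = (0.030577 + 0.01849) − 0.02024 = 0.028827 kg/m²/yr.
Box C: F(C→D) = (0.028827 + 0.01822) − 0.01788 = 0.029167 kg/m²/yr.
Box D throughput = its input = 0.029167 kg/m²/yr; τ = 1.240 / 0.029167 = 42.51 yr.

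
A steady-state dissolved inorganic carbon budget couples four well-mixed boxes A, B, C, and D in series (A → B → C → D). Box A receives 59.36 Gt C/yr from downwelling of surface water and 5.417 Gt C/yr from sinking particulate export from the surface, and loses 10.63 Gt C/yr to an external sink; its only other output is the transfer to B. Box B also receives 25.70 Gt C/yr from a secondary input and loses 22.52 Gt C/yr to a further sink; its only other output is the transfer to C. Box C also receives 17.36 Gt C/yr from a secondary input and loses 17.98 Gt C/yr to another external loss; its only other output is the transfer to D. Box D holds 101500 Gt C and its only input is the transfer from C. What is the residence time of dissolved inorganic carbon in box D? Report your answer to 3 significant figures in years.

1790 yr

Box A: F(A→B) = (59.36 + 5.417) − 10.63 = 54.147 Gt C/yr.
Box B: F(B→C) = (54.147 + 25.70) − 22.52 = 57.327 Gt C/yr.
Box C: F(C→D) = (57.327 + 17.36) − 17.98 = 56.707 Gt C/yr.
Box D throughput = its input = 56.707 Gt C/yr; τ = 101500 / 56.707 = 1790 yr.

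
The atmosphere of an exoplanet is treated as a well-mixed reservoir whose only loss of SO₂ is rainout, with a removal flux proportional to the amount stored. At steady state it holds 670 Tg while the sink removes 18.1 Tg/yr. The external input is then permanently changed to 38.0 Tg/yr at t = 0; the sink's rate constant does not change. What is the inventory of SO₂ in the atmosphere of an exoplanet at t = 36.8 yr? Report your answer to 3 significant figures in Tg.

1130 Tg

τ = M₀/F₀ = 670/18.1 = 37.02 yr; rate constant k = 1/τ.
New steady state M_∞ = F₁/k = F₁·τ = 38.0 × 37.02 = 1406.6 Tg.
M(t) = M_∞ + (M₀ − M_∞)·e^(−t/τ); t/τ = 36.8/37.02 = 0.9941, so e^(−t/τ) = 0.3700.
M(t) = 1406.6 − 736.6 × 0.3700 = 1134.0 Tg.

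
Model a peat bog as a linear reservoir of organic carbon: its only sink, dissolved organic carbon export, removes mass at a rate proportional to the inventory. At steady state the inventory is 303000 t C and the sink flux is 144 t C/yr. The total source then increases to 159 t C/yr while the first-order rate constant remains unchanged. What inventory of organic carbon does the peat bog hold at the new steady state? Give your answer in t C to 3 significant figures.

335000 t C

Rate constant k = F/M = 144 / 303000 = 0.0004752 yr⁻¹.
At the new steady state, source = k·M_new ⇒ M_new = 159 / 0.0004752 = 334600 t C.
(Equivalently M_new = M × F_new/F_old = 303000 × 159/144.)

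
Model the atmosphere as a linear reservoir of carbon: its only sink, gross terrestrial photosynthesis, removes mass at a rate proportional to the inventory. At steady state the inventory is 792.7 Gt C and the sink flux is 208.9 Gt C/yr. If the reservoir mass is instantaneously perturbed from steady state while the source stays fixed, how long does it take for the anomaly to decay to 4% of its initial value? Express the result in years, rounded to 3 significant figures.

12.2 yr

For a linear reservoir the anomaly decays as exp(−t/τ) with τ = M/F = 792.7/208.9 = 3.795 yr.
exp(−t/τ) = 0.04 ⇒ t = −τ ln(0.04) = 3.795 × 3.219 = 12.21 yr.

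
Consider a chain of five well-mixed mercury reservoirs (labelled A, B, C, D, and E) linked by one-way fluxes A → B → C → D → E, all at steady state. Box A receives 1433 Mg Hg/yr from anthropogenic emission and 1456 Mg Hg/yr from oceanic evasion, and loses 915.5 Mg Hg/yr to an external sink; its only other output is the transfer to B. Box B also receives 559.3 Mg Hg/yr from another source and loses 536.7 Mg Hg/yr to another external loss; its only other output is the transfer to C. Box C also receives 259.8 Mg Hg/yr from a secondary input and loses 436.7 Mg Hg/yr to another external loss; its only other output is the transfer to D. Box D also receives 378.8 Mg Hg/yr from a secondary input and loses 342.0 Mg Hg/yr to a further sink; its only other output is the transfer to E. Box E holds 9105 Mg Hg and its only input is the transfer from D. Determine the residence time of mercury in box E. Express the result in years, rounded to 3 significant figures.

4.91 yr

Box A: F(A→B) = (1433 + 1456) − 915.5 = 1973.5 Mg Hg/yr.
Box B: F(B→C) = (1973.5 + 559.3) − 536.7 = 1996.1 Mg Hg/yr.
Box C: F(C→D) = (1996.1 + 259.8) − 436.7 = 1819.2 Mg Hg/yr.
Box D: F(D→E) = (1819.2 + 378.8) − 342.0 = 1856.0 Mg Hg/yr.
Box E throughput = its input = 1856.0 Mg Hg/yr; τ = 9105 / 1856.0 = 4.906 yr.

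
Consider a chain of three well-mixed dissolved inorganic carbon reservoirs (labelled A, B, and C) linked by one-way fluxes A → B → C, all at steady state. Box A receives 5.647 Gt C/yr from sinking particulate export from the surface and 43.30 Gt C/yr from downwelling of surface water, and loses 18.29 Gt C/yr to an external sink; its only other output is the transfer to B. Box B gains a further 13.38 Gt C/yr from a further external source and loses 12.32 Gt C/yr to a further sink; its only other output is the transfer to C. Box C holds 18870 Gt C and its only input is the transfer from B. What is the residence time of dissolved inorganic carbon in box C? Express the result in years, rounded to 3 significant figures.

Box A: F(A→B) = (5.647 + 43.30) − 18.29 = 30.657 Gt C/yr.
Box B: F(B→C) = (30.657 + 13.38) − 12.32 = 31.717 Gt C/yr.
Box C throughput = its input = 31.717 Gt C/yr; τ = 18870 / 31.717 = 594.9 yr.

595 yr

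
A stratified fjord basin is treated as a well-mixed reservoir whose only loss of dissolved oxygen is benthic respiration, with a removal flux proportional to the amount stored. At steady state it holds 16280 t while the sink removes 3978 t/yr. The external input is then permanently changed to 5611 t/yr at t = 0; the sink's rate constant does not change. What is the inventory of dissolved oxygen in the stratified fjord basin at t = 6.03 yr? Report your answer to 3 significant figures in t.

τ = M₀/F₀ = 16280/3978 = 4.093 yr; rate constant k = 1/τ.
New steady state M_∞ = F₁/k = F₁·τ = 5611 × 4.093 = 22963 t.
M(t) = M_∞ + (M₀ − M_∞)·e^(−t/τ); t/τ = 6.03/4.093 = 1.473, so e^(−t/τ) = 0.2291.
M(t) = 22963 − 6683 × 0.2291 = 21432 t.

21400 t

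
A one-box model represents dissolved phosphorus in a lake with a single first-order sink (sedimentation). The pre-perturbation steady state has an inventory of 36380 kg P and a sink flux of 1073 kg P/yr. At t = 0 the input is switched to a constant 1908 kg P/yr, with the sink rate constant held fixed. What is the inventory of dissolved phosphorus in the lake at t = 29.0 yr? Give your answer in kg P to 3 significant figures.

The sink rate constant is k = F₀/M₀ = 1073/36380 = 0.02949 yr⁻¹.
Solving dM/dt = F₁ − kM with M(0) = M₀ gives M(t) = F₁/k + (M₀ − F₁/k)·e^(−kt).
F₁/k = 1908/0.02949 = 64691 kg P; kt = 0.02949 × 29.0 = 0.8553, e^(−kt) = 0.4251.
M(29.0) = 64691 + (36380 − 64691) × 0.4251 = 64691 − 12040 = 52655 kg P.

52700 kg P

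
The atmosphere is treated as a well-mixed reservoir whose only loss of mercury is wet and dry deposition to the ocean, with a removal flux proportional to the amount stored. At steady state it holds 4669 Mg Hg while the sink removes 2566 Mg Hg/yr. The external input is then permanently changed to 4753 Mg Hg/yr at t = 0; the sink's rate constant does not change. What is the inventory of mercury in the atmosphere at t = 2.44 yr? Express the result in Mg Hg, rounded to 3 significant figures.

7610 Mg Hg

τ = M₀/F₀ = 4669/2566 = 1.820 yr; rate constant k = 1/τ.
New steady state M_∞ = F₁/k = F₁·τ = 4753 × 1.820 = 8648.4 Mg Hg.
M(t) = M_∞ + (M₀ − M_∞)·e^(−t/τ); t/τ = 2.44/1.820 = 1.341, so e^(−t/τ) = 0.2616.
M(t) = 8648.4 − 3979 × 0.2616 = 7607.4 Mg Hg.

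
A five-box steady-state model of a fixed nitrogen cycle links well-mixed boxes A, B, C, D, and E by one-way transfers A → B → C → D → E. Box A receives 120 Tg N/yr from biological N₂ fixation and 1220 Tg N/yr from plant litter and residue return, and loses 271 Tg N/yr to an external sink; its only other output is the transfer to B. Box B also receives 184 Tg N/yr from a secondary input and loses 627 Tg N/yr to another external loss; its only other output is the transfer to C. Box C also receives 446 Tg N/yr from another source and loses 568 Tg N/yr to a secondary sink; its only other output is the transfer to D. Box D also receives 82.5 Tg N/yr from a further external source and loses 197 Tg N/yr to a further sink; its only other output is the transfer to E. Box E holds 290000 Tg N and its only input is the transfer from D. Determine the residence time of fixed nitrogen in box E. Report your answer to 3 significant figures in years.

Box A: F(A→B) = (120 + 1220) − 271 = 1069.0 Tg N/yr.
Box B: F(B→C) = (1069.0 + 184) − 627 = 626.00 Tg N/yr.
Box C: F(C→D) = (626.00 + 446) − 568 = 504.00 Tg N/yr.
Box D: F(D→E) = (504.00 + 82.5) − 197 = 389.50 Tg N/yr.
Box E throughput = its input = 389.50 Tg N/yr; τ = 290000 / 389.50 = 744.5 yr.

745 yr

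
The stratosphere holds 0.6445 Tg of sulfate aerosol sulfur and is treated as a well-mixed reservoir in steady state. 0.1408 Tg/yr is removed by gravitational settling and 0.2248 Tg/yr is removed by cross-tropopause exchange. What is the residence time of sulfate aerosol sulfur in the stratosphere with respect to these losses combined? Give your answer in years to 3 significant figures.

1.76 yr

Total removal = 0.1408 + 0.2248 = 0.36560 Tg/yr.
τ = M / ΣF_out = 0.6445 / 0.36560 = 1.763 yr.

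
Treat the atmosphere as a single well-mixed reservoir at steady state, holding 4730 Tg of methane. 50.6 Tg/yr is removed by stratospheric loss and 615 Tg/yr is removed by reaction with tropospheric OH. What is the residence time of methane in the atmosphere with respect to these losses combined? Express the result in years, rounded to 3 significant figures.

Total removal = 50.60 + 615.0 = 665.60 Tg/yr.
τ = M / ΣF_out = 4730 / 665.60 = 7.106 yr.

7.11 yr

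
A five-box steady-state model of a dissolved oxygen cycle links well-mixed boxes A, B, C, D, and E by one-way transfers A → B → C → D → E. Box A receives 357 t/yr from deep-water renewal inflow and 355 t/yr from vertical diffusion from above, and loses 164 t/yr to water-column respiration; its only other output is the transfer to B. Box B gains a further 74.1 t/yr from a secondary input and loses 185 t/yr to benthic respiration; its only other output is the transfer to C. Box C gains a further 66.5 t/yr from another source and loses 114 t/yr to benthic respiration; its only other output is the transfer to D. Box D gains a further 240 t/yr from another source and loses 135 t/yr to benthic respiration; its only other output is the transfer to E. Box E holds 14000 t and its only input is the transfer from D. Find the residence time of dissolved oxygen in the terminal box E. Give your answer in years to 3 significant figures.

Box A: F(A→B) = (357 + 355) − 164 = 548.00 t/yr.
Box B: F(B→C) = (548.00 + 74.1) − 185 = 437.10 t/yr.
Box C: F(C→D) = (437.10 + 66.5) − 114 = 389.60 t/yr.
Box D: F(D→E) = (389.60 + 240) − 135 = 494.60 t/yr.
Box E throughput = its input = 494.60 t/yr; τ = 14000 / 494.60 = 28.31 yr.

28.3 yr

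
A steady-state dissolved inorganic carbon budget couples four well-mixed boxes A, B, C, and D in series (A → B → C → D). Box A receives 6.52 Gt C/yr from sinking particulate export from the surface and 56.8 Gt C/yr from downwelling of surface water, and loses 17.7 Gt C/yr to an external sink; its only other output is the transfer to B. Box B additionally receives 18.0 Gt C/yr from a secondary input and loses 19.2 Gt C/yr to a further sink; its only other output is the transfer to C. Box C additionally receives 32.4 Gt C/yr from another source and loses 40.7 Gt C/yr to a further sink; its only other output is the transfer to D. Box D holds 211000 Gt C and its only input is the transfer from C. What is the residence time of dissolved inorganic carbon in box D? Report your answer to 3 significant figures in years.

Box A: F(A→B) = (6.52 + 56.8) − 17.7 = 45.620 Gt C/yr.
Box B: F(B→C) = (45.620 + 18.0) − 19.2 = 44.420 Gt C/yr.
Box C: F(C→D) = (44.420 + 32.4) − 40.7 = 36.120 Gt C/yr.
Box D throughput = its input = 36.120 Gt C/yr; τ = 211000 / 36.120 = 5842 yr.

5840 yr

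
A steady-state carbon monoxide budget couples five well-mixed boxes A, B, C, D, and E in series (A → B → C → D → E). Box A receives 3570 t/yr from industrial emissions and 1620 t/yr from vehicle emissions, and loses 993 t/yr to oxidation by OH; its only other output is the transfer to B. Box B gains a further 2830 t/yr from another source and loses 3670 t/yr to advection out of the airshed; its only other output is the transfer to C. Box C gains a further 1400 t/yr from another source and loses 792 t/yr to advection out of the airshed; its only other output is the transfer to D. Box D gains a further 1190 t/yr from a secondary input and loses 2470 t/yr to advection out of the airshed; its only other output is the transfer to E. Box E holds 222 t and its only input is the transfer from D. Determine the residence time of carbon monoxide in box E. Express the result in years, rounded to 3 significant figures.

Box A: F(A→B) = (3570 + 1620) − 993 = 4197.0 t/yr.
Box B: F(B→C) = (4197.0 + 2830) − 3670 = 3357.0 t/yr.
Box C: F(C→D) = (3357.0 + 1400) − 792 = 3965.0 t/yr.
Box D: F(D→E) = (3965.0 + 1190) − 2470 = 2685.0 t/yr.
Box E throughput = its input = 2685.0 t/yr; τ = 222 / 2685.0 = 0.08268 yr.

0.0827 yr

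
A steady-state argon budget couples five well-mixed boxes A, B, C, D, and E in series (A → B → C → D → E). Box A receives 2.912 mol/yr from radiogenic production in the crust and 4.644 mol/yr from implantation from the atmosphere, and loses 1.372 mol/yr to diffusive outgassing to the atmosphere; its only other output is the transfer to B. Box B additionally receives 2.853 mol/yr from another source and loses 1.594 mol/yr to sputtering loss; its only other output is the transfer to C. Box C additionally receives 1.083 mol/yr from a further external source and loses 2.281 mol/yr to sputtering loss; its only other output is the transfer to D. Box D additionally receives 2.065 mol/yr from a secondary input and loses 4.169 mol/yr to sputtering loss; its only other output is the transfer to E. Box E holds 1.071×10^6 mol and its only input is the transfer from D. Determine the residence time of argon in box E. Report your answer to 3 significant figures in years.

Box A: F(A→B) = (2.912 + 4.644) − 1.372 = 6.1840 mol/yr.
Box B: F(B→C) = (6.1840 + 2.853) − 1.594 = 7.4430 mol/yr.
Box C: F(C→D) = (7.4430 + 1.083) − 2.281 = 6.2450 mol/yr.
Box D: F(D→E) = (6.2450 + 2.065) − 4.169 = 4.1410 mol/yr.
Box E throughput = its input = 4.1410 mol/yr; τ = 1.071×10^6 / 4.1410 = 258600 yr.

259000 yr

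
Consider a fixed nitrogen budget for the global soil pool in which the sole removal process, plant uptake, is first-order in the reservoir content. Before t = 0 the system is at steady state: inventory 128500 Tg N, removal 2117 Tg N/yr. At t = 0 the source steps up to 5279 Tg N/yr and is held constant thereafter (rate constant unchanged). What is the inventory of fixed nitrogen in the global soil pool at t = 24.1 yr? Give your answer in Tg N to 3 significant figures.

τ = M₀/F₀ = 128500/2117 = 60.70 yr; rate constant k = 1/τ.
New steady state M_∞ = F₁/k = F₁·τ = 5279 × 60.70 = 320430 Tg N.
M(t) = M_∞ + (M₀ − M_∞)·e^(−t/τ); t/τ = 24.1/60.70 = 0.3970, so e^(−t/τ) = 0.6723.
M(t) = 320430 − 191900 × 0.6723 = 191390 Tg N.

191000 Tg N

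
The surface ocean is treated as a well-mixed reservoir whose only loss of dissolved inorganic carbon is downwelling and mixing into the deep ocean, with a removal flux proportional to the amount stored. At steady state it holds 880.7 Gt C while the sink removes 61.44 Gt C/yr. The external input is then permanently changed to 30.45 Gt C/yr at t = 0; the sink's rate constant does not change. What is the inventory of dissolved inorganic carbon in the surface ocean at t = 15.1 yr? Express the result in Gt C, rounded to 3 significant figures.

591 Gt C

The sink rate constant is k = F₀/M₀ = 61.44/880.7 = 0.06976 yr⁻¹.
Solving dM/dt = F₁ − kM with M(0) = M₀ gives M(t) = F₁/k + (M₀ − F₁/k)·e^(−kt).
F₁/k = 30.45/0.06976 = 436.48 Gt C; kt = 0.06976 × 15.1 = 1.053, e^(−kt) = 0.3487.
M(15.1) = 436.48 + (880.7 − 436.48) × 0.3487 = 436.48 + 154.9 = 591.40 Gt C.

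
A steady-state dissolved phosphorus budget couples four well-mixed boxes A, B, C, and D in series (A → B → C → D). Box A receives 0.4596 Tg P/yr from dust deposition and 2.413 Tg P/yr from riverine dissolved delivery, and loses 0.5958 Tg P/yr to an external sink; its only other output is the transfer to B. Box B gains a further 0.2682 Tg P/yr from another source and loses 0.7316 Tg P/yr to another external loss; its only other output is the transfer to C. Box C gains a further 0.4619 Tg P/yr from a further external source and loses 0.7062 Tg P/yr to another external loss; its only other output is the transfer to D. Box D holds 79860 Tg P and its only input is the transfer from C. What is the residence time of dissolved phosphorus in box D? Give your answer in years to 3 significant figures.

50900 yr

Box A: F(A→B) = (0.4596 + 2.413) − 0.5958 = 2.2768 Tg P/yr.
Box B: F(B→C) = (2.2768 + 0.2682) − 0.7316 = 1.8134 Tg P/yr.
Box C: F(C→D) = (1.8134 + 0.4619) − 0.7062 = 1.5691 Tg P/yr.
Box D throughput = its input = 1.5691 Tg P/yr; τ = 79860 / 1.5691 = 50900 yr.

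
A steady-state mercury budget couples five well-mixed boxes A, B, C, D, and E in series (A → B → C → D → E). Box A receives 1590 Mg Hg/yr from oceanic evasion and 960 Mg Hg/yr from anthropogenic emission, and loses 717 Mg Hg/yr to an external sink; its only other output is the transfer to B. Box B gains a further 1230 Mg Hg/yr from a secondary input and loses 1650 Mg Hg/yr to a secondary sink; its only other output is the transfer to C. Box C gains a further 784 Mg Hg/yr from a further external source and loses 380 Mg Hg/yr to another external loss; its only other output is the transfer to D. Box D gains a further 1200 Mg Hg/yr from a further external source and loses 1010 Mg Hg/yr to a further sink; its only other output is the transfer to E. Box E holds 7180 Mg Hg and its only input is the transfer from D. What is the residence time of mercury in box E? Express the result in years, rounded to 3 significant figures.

Box A: F(A→B) = (1590 + 960) − 717 = 1833.0 Mg Hg/yr.
Box B: F(B→C) = (1833.0 + 1230) − 1650 = 1413.0 Mg Hg/yr.
Box C: F(C→D) = (1413.0 + 784) − 380 = 1817.0 Mg Hg/yr.
Box D: F(D→E) = (1817.0 + 1200) − 1010 = 2007.0 Mg Hg/yr.
Box E throughput = its input = 2007.0 Mg Hg/yr; τ = 7180 / 2007.0 = 3.577 yr.

3.58 yr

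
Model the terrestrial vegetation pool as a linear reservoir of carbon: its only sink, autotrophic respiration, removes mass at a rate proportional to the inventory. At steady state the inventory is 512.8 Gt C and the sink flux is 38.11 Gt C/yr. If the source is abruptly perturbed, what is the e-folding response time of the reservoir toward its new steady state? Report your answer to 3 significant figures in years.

13.5 yr

For a linear reservoir the response time equals the residence time τ = M/F.
τ = 512.8 / 38.11 = 13.46 yr.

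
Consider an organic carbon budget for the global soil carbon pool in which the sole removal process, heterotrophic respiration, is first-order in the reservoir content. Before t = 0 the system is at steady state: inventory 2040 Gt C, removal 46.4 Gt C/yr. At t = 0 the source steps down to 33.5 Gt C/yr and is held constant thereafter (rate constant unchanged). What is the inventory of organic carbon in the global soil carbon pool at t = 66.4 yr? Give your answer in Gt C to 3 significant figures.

Residence time τ = M₀/F₀ = 43.97 yr. The eventual steady state is M_∞ = M₀·(F₁/F₀) = 2040 × 33.5/46.4 = 1472.8 Gt C.
The anomaly ΔM(t) = M(t) − M_∞ decays as ΔM₀·e^(−t/τ) with ΔM₀ = 2040 − 1472.8 = 567.2 Gt C.
At t = 66.4 yr, e^(−t/τ) = e^(−1.510) = 0.2208, so ΔM = 125.3 Gt C and M = 1472.8 + 125.3 = 1598.1 Gt C.

1600 Gt C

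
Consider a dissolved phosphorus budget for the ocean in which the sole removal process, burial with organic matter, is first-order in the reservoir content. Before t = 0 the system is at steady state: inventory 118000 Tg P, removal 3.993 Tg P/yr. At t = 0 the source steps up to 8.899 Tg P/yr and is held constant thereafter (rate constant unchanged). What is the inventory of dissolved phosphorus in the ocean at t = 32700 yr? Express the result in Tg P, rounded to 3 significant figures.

τ = M₀/F₀ = 118000/3.993 = 29550 yr; rate constant k = 1/τ.
New steady state M_∞ = F₁/k = F₁·τ = 8.899 × 29550 = 262980 Tg P.
M(t) = M_∞ + (M₀ − M_∞)·e^(−t/τ); t/τ = 32700/29550 = 1.107, so e^(−t/τ) = 0.3307.
M(t) = 262980 − 145000 × 0.3307 = 215040 Tg P.

215000 Tg P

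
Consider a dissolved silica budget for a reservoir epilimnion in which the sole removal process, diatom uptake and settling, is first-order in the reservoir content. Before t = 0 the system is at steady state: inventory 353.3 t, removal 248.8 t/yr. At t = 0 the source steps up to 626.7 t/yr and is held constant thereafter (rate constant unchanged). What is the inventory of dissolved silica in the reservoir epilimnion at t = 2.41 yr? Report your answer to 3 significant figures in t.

792 t

The sink rate constant is k = F₀/M₀ = 248.8/353.3 = 0.7042 yr⁻¹.
Solving dM/dt = F₁ − kM with M(0) = M₀ gives M(t) = F₁/k + (M₀ − F₁/k)·e^(−kt).
F₁/k = 626.7/0.7042 = 889.92 t; kt = 0.7042 × 2.41 = 1.697, e^(−kt) = 0.1832.
M(2.41) = 889.92 + (353.3 − 889.92) × 0.1832 = 889.92 − 98.31 = 791.61 t.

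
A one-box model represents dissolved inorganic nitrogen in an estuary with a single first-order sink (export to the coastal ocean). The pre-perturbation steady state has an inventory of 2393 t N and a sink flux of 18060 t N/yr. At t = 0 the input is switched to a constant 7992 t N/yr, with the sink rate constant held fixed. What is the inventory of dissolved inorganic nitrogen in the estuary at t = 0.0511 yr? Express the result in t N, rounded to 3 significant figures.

1970 t N

The sink rate constant is k = F₀/M₀ = 18060/2393 = 7.547 yr⁻¹.
Solving dM/dt = F₁ − kM with M(0) = M₀ gives M(t) = F₁/k + (M₀ − F₁/k)·e^(−kt).
F₁/k = 7992/7.547 = 1059.0 t N; kt = 7.547 × 0.0511 = 0.3857, e^(−kt) = 0.6800.
M(0.0511) = 1059.0 + (2393 − 1059.0) × 0.6800 = 1059.0 + 907.2 = 1966.1 t N.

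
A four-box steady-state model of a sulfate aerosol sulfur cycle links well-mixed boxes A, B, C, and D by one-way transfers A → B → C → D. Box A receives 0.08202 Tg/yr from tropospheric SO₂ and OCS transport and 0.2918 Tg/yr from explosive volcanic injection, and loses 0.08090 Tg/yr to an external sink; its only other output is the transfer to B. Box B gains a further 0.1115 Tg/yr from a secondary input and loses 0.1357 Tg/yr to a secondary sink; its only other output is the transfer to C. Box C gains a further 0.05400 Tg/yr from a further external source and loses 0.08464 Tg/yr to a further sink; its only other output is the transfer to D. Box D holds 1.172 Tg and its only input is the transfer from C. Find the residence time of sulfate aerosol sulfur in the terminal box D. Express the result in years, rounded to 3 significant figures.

4.92 yr

Box A: F(A→B) = (0.08202 + 0.2918) − 0.08090 = 0.29292 Tg/yr.
Box B: F(B→C) = (0.29292 + 0.1115) − 0.1357 = 0.26872 Tg/yr.
Box C: F(C→D) = (0.26872 + 0.05400) − 0.08464 = 0.23808 Tg/yr.
Box D throughput = its input = 0.23808 Tg/yr; τ = 1.172 / 0.23808 = 4.923 yr.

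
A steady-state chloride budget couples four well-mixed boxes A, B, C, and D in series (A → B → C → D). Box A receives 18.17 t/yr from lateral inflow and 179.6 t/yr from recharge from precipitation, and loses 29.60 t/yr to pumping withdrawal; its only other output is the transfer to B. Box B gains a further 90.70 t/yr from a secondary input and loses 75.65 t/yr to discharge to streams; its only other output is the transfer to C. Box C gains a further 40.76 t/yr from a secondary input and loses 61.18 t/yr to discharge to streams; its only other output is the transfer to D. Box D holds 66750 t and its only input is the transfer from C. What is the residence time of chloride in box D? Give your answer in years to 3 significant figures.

Box A: F(A→B) = (18.17 + 179.6) − 29.60 = 168.17 t/yr.
Box B: F(B→C) = (168.17 + 90.70) − 75.65 = 183.22 t/yr.
Box C: F(C→D) = (183.22 + 40.76) − 61.18 = 162.80 t/yr.
Box D throughput = its input = 162.80 t/yr; τ = 66750 / 162.80 = 410.0 yr.

410 yr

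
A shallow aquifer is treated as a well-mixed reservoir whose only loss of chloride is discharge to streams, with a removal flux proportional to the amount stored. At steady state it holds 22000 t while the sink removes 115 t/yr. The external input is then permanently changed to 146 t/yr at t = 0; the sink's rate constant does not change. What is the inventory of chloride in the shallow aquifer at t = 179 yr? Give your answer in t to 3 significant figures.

25600 t

τ = M₀/F₀ = 22000/115 = 191.3 yr; rate constant k = 1/τ.
New steady state M_∞ = F₁/k = F₁·τ = 146 × 191.3 = 27930 t.
M(t) = M_∞ + (M₀ − M_∞)·e^(−t/τ); t/τ = 179/191.3 = 0.9357, so e^(−t/τ) = 0.3923.
M(t) = 27930 − 5930 × 0.3923 = 25604 t.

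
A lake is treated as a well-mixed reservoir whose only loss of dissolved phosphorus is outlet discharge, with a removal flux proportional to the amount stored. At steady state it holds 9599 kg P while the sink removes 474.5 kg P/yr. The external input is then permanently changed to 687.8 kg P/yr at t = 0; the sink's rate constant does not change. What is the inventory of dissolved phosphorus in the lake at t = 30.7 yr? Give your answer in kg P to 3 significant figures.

13000 kg P

The sink rate constant is k = F₀/M₀ = 474.5/9599 = 0.04943 yr⁻¹.
Solving dM/dt = F₁ − kM with M(0) = M₀ gives M(t) = F₁/k + (M₀ − F₁/k)·e^(−kt).
F₁/k = 687.8/0.04943 = 13914 kg P; kt = 0.04943 × 30.7 = 1.518, e^(−kt) = 0.2192.
M(30.7) = 13914 + (9599 − 13914) × 0.2192 = 13914 − 946.0 = 12968 kg P.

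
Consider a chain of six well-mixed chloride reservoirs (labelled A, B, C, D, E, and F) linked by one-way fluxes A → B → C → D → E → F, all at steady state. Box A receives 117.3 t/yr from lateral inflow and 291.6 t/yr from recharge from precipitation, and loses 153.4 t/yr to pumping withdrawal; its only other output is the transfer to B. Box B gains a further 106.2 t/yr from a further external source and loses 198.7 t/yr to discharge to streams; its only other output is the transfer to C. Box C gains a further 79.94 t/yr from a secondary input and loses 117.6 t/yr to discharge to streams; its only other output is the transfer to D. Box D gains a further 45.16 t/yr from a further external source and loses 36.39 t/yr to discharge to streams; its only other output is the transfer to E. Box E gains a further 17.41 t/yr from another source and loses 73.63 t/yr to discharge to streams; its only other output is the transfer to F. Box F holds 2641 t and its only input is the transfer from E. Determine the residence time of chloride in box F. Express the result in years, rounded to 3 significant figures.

33.9 yr

Box A: F(A→B) = (117.3 + 291.6) − 153.4 = 255.50 t/yr.
Box B: F(B→C) = (255.50 + 106.2) − 198.7 = 163.00 t/yr.
Box C: F(C→D) = (163.00 + 79.94) − 117.6 = 125.34 t/yr.
Box D: F(D→E) = (125.34 + 45.16) − 36.39 = 134.11 t/yr.
Box E: F(E→F) = (134.11 + 17.41) − 73.63 = 77.890 t/yr.
Box F throughput = its input = 77.890 t/yr; τ = 2641 / 77.890 = 33.91 yr.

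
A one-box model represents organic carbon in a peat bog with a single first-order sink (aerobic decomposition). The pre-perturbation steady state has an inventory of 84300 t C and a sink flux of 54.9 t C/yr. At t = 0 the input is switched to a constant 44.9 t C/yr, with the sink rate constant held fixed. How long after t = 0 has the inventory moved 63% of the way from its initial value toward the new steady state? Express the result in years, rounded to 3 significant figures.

1530 yr

τ = M₀/F₀ = 84300/54.9 = 1536 yr.
The remaining gap fraction is e^(−t/τ); 63% covered ⇒ e^(−t/τ) = 0.370.
t = −τ ln(0.370) = 1536 × 0.9943 = 1527 yr.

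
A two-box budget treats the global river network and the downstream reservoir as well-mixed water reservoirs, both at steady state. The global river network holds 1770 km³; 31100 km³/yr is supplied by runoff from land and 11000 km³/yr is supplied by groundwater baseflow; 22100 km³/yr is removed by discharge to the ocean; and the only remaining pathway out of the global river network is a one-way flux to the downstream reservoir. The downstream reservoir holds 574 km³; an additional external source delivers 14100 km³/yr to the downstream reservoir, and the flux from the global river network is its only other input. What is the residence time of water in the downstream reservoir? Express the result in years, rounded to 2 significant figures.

0.017 yr

Balance the global river network: ΣF_in = 31100 + 11000 = 42100 km³/yr.
Flux to the downstream reservoir = ΣF_in − (22100) = 20000 km³/yr.
Total input to the downstream reservoir = 20000 + 14100 = 34100 km³/yr; at steady state this equals its total output.
τ = M / F = 574 / 34100 = 0.01683 yr.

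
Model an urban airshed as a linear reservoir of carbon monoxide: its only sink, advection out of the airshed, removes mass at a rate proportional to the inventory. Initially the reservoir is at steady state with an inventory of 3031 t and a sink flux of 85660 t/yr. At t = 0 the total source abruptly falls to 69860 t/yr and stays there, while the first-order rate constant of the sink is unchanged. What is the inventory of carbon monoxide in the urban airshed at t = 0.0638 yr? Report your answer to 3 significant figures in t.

2560 t

τ = M₀/F₀ = 3031/85660 = 0.03538 yr; rate constant k = 1/τ.
New steady state M_∞ = F₁/k = F₁·τ = 69860 × 0.03538 = 2471.9 t.
M(t) = M_∞ + (M₀ − M_∞)·e^(−t/τ); t/τ = 0.0638/0.03538 = 1.803, so e^(−t/τ) = 0.1648.
M(t) = 2471.9 + 559.1 × 0.1648 = 2564.1 t.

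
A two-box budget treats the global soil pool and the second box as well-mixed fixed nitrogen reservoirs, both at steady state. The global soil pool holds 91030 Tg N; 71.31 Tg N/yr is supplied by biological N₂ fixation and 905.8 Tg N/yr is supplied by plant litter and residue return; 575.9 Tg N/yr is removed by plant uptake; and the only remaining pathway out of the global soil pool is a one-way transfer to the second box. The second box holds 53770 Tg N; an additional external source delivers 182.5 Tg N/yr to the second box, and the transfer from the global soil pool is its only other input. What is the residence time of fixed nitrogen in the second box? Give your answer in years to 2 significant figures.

92 yr

Balance the global soil pool: ΣF_in = 71.31 + 905.8 = 977.11 Tg N/yr.
Transfer to the second box = ΣF_in − (575.9) = 401.21 Tg N/yr.
Total input to the second box = 401.21 + 182.5 = 583.71 Tg N/yr; at steady state this equals its total output.
τ = M / F = 53770 / 583.71 = 92.12 yr.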